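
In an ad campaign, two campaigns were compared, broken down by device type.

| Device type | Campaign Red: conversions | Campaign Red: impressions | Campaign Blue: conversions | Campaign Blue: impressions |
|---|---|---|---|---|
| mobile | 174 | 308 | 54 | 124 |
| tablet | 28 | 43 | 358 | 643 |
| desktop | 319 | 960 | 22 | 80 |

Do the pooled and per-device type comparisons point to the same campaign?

No

Mobile: Campaign Red 174/308 = 56.5%, Campaign Blue 54/124 = 43.5% → Campaign Red
Tablet: Campaign Red 28/43 = 65.1%, Campaign Blue 358/643 = 55.7% → Campaign Red
Desktop: Campaign Red 319/960 = 33.2%, Campaign Blue 22/80 = 27.5% → Campaign Red
Overall: Campaign Red 521/1311 = 39.7%, Campaign Blue 434/847 = 51.2% → Campaign Blue
Campaign Red wins each device group but Campaign Blue wins overall — the comparison reverses. Campaign Red's impressions skew toward desktop, which has a lower base rate.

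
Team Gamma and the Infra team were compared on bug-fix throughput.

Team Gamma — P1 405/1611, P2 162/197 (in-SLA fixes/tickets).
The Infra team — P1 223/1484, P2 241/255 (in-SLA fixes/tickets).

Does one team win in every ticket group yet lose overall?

P1: Team Gamma 405/1611 = 25.1%, the Infra team 223/1484 = 15.0% → Team Gamma
P2: Team Gamma 162/197 = 82.2%, the Infra team 241/255 = 94.5% → the Infra team
Overall: Team Gamma 567/1808 = 31.4%, the Infra team 464/1739 = 26.7% → Team Gamma
Neither sweeps: Team Gamma wins 1 of 2 groups, the Infra team wins 1. Team Gamma wins overall but not every group — no Simpson reversal.

No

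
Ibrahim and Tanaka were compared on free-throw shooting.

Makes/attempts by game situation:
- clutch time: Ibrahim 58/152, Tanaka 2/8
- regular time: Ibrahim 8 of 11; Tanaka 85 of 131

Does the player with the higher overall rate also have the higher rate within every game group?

No

Clutch time: Ibrahim 58/152 = 38.2%, Tanaka 2/8 = 25.0% → Ibrahim
Regular time: Ibrahim 8/11 = 72.7%, Tanaka 85/131 = 64.9% → Ibrahim
Overall: Ibrahim 66/163 = 40.5%, Tanaka 87/139 = 62.6% → Tanaka
Ibrahim wins each game group but Tanaka wins overall — the comparison reverses. Ibrahim's attempts skew toward clutch time, which has a lower base rate.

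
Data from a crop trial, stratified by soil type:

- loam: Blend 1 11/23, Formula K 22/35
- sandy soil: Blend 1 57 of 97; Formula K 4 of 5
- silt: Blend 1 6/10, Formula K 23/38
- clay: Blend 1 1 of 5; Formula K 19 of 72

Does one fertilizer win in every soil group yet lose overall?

Yes

Loam: Blend 1 11/23 = 47.8%, Formula K 22/35 = 62.9% → Formula K
Sandy soil: Blend 1 57/97 = 58.8%, Formula K 4/5 = 80.0% → Formula K
Silt: Blend 1 6/10 = 60.0%, Formula K 23/38 = 60.5% → Formula K
Clay: Blend 1 1/5 = 20.0%, Formula K 19/72 = 26.4% → Formula K
Overall: Blend 1 75/135 = 55.6%, Formula K 68/150 = 45.3% → Blend 1
Formula K wins each soil group but Blend 1 wins overall — the comparison reverses. Formula K's plots skew toward clay, which has a lower base rate.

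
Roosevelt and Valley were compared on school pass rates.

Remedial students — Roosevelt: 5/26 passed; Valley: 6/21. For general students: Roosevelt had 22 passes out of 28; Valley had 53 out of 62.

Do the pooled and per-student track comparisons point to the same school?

Remedial: Roosevelt 5/26 = 19.2%, Valley 6/21 = 28.6% → Valley
General: Roosevelt 22/28 = 78.6%, Valley 53/62 = 85.5% → Valley
Overall: Roosevelt 27/54 = 50.0%, Valley 59/83 = 71.1% → Valley
Valley wins overall and in every student group — no reversal.

Yes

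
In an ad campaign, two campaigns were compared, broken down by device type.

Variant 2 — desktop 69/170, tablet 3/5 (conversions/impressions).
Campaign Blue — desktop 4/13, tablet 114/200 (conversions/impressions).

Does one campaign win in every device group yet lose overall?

Yes

Desktop: Variant 2 69/170 = 40.6%, Campaign Blue 4/13 = 30.8% → Variant 2
Tablet: Variant 2 3/5 = 60.0%, Campaign Blue 114/200 = 57.0% → Variant 2
Overall: Variant 2 72/175 = 41.1%, Campaign Blue 118/213 = 55.4% → Campaign Blue
Variant 2 wins each device group but Campaign Blue wins overall — the comparison reverses. Variant 2's impressions skew toward desktop, which has a lower base rate.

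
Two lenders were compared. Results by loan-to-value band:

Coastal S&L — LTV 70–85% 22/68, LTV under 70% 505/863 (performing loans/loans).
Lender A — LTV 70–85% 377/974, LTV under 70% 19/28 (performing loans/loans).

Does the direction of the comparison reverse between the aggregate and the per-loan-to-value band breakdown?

LTV 70–85%: Coastal S&L 22/68 = 32.4%, Lender A 377/974 = 38.7% → Lender A
LTV under 70%: Coastal S&L 505/863 = 58.5%, Lender A 19/28 = 67.9% → Lender A
Overall: Coastal S&L 527/931 = 56.6%, Lender A 396/1002 = 39.5% → Coastal S&L
Lender A wins each loan-to-value group but Coastal S&L wins overall — the comparison reverses. Lender A's loans skew toward LTV 70–85%, which has a lower base rate.

Yes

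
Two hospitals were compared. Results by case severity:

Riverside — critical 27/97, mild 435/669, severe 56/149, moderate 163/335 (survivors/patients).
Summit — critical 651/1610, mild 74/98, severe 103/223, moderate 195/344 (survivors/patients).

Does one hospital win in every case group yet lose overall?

Yes

Critical: Riverside 27/97 = 27.8%, Summit 651/1610 = 40.4% → Summit
Mild: Riverside 435/669 = 65.0%, Summit 74/98 = 75.5% → Summit
Severe: Riverside 56/149 = 37.6%, Summit 103/223 = 46.2% → Summit
Moderate: Riverside 163/335 = 48.7%, Summit 195/344 = 56.7% → Summit
Overall: Riverside 681/1250 = 54.5%, Summit 1023/2275 = 45.0% → Riverside
Summit wins each case group but Riverside wins overall — the comparison reverses. Summit's patients skew toward critical, which has a lower base rate.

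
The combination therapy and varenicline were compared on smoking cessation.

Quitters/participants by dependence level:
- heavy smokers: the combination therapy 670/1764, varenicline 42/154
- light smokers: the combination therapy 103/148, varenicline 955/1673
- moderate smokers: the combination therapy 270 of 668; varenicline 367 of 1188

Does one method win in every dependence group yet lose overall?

Yes

Heavy smokers: the combination therapy 670/1764 = 38.0%, varenicline 42/154 = 27.3% → the combination therapy
Light smokers: the combination therapy 103/148 = 69.6%, varenicline 955/1673 = 57.1% → the combination therapy
Moderate smokers: the combination therapy 270/668 = 40.4%, varenicline 367/1188 = 30.9% → the combination therapy
Overall: the combination therapy 1043/2580 = 40.4%, varenicline 1364/3015 = 45.2% → varenicline
The combination therapy wins each dependence group but varenicline wins overall — the comparison reverses. The combination therapy's participants skew toward heavy smokers, which has a lower base rate.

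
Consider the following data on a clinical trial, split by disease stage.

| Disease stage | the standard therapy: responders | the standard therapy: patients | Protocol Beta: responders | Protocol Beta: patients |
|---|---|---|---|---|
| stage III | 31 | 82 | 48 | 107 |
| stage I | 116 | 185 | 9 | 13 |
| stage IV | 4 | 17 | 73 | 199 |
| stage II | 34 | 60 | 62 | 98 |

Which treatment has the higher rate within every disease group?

Protocol Beta

Stage III: the standard therapy 31/82 = 37.8%, Protocol Beta 48/107 = 44.9% → Protocol Beta
Stage I: the standard therapy 116/185 = 62.7%, Protocol Beta 9/13 = 69.2% → Protocol Beta
Stage IV: the standard therapy 4/17 = 23.5%, Protocol Beta 73/199 = 36.7% → Protocol Beta
Stage II: the standard therapy 34/60 = 56.7%, Protocol Beta 62/98 = 63.3% → Protocol Beta
Protocol Beta has the higher rate in all 4 groups.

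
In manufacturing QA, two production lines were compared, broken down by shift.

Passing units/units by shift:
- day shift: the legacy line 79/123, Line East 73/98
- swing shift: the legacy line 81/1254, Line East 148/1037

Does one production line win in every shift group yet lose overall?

No

Day shift: the legacy line 79/123 = 64.2%, Line East 73/98 = 74.5% → Line East
Swing shift: the legacy line 81/1254 = 6.5%, Line East 148/1037 = 14.3% → Line East
Overall: the legacy line 160/1377 = 11.6%, Line East 221/1135 = 19.5% → Line East
Line East wins overall and in every shift group — no reversal.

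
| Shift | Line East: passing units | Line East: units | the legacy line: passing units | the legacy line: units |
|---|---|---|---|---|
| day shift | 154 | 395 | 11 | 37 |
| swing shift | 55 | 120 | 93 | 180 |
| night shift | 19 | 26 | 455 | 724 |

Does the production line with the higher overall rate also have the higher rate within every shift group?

No

Day shift: Line East 154/395 = 39.0%, the legacy line 11/37 = 29.7% → Line East
Swing shift: Line East 55/120 = 45.8%, the legacy line 93/180 = 51.7% → the legacy line
Night shift: Line East 19/26 = 73.1%, the legacy line 455/724 = 62.8% → Line East
Overall: Line East 228/541 = 42.1%, the legacy line 559/941 = 59.4% → the legacy line
Neither sweeps: Line East wins 2 of 3 groups, the legacy line wins 1. The legacy line wins overall but not every group — no Simpson reversal.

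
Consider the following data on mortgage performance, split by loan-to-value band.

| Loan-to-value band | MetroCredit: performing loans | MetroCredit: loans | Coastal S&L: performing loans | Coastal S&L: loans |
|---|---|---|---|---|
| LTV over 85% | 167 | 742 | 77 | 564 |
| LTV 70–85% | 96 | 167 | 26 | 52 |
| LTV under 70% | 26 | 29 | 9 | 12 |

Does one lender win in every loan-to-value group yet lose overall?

LTV over 85%: MetroCredit 167/742 = 22.5%, Coastal S&L 77/564 = 13.7% → MetroCredit
LTV 70–85%: MetroCredit 96/167 = 57.5%, Coastal S&L 26/52 = 50.0% → MetroCredit
LTV under 70%: MetroCredit 26/29 = 89.7%, Coastal S&L 9/12 = 75.0% → MetroCredit
Overall: MetroCredit 289/938 = 30.8%, Coastal S&L 112/628 = 17.8% → MetroCredit
MetroCredit wins overall and in every loan-to-value group — no reversal.

No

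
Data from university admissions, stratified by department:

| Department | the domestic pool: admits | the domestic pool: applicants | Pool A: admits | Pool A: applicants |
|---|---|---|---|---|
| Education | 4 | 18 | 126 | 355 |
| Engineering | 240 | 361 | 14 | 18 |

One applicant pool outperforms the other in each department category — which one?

Pool A

Education: the domestic pool 4/18 = 22.2%, Pool A 126/355 = 35.5% → Pool A
Engineering: the domestic pool 240/361 = 66.5%, Pool A 14/18 = 77.8% → Pool A
Pool A has the higher rate in both groups.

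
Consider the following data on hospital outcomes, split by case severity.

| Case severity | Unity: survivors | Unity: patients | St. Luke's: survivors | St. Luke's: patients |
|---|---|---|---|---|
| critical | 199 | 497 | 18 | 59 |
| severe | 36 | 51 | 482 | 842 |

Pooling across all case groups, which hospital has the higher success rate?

Critical: Unity 199/497 = 40.0%, St. Luke's 18/59 = 30.5% → Unity
Severe: Unity 36/51 = 70.6%, St. Luke's 482/842 = 57.2% → Unity
Overall: Unity 235/548 = 42.9%, St. Luke's 500/901 = 55.5% → St. Luke's
(Unity wins every case group but St. Luke's wins overall — Unity's patients skew toward the low-rate critical group.)

St. Luke's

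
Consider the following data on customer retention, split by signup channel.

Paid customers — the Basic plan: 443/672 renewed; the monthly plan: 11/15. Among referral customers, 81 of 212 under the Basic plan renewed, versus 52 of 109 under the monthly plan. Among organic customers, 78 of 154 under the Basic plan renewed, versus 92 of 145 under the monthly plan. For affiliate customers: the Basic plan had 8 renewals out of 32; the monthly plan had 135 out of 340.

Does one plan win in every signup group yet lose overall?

Paid: the Basic plan 443/672 = 65.9%, the monthly plan 11/15 = 73.3% → the monthly plan
Referral: the Basic plan 81/212 = 38.2%, the monthly plan 52/109 = 47.7% → the monthly plan
Organic: the Basic plan 78/154 = 50.6%, the monthly plan 92/145 = 63.4% → the monthly plan
Affiliate: the Basic plan 8/32 = 25.0%, the monthly plan 135/340 = 39.7% → the monthly plan
Overall: the Basic plan 610/1070 = 57.0%, the monthly plan 290/609 = 47.6% → the Basic plan
The monthly plan wins each signup group but the Basic plan wins overall — the comparison reverses. The monthly plan's customers skew toward affiliate, which has a lower base rate.

Yes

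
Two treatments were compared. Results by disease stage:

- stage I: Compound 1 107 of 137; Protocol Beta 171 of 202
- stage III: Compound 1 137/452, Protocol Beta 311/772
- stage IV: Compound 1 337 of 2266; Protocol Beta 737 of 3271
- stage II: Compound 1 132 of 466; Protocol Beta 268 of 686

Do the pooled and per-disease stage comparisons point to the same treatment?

Yes

Stage I: Compound 1 107/137 = 78.1%, Protocol Beta 171/202 = 84.7% → Protocol Beta
Stage III: Compound 1 137/452 = 30.3%, Protocol Beta 311/772 = 40.3% → Protocol Beta
Stage IV: Compound 1 337/2266 = 14.9%, Protocol Beta 737/3271 = 22.5% → Protocol Beta
Stage II: Compound 1 132/466 = 28.3%, Protocol Beta 268/686 = 39.1% → Protocol Beta
Overall: Compound 1 713/3321 = 21.5%, Protocol Beta 1487/4931 = 30.2% → Protocol Beta
Protocol Beta wins overall and in every disease group — no reversal.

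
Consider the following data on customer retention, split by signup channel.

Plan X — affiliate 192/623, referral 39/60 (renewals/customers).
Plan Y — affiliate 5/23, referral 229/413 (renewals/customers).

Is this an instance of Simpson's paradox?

Yes

Affiliate: Plan X 192/623 = 30.8%, Plan Y 5/23 = 21.7% → Plan X
Referral: Plan X 39/60 = 65.0%, Plan Y 229/413 = 55.4% → Plan X
Overall: Plan X 231/683 = 33.8%, Plan Y 234/436 = 53.7% → Plan Y
Plan X wins each signup group but Plan Y wins overall — the comparison reverses. Plan X's customers skew toward affiliate, which has a lower base rate.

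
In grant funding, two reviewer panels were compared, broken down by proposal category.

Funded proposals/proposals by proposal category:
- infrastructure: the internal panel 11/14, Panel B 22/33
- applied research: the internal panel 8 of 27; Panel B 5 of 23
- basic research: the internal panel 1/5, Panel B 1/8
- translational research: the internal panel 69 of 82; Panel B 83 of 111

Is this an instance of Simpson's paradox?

No

Infrastructure: the internal panel 11/14 = 78.6%, Panel B 22/33 = 66.7% → the internal panel
Applied research: the internal panel 8/27 = 29.6%, Panel B 5/23 = 21.7% → the internal panel
Basic research: the internal panel 1/5 = 20.0%, Panel B 1/8 = 12.5% → the internal panel
Translational research: the internal panel 69/82 = 84.1%, Panel B 83/111 = 74.8% → the internal panel
Overall: the internal panel 89/128 = 69.5%, Panel B 111/175 = 63.4% → the internal panel
The internal panel wins overall and in every proposal group — no reversal.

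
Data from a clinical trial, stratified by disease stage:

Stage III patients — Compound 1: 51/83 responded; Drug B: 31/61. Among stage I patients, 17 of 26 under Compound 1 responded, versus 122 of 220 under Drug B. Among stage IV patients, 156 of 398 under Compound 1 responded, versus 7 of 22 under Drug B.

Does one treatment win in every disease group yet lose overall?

Yes

Stage III: Compound 1 51/83 = 61.4%, Drug B 31/61 = 50.8% → Compound 1
Stage I: Compound 1 17/26 = 65.4%, Drug B 122/220 = 55.5% → Compound 1
Stage IV: Compound 1 156/398 = 39.2%, Drug B 7/22 = 31.8% → Compound 1
Overall: Compound 1 224/507 = 44.2%, Drug B 160/303 = 52.8% → Drug B
Compound 1 wins each disease group but Drug B wins overall — the comparison reverses. Compound 1's patients skew toward stage IV, which has a lower base rate.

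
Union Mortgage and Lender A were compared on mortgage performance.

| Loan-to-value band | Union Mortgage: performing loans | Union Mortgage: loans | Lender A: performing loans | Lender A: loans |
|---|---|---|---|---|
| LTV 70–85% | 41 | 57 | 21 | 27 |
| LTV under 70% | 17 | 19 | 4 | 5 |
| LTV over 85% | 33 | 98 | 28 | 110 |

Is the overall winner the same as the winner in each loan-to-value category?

LTV 70–85%: Union Mortgage 41/57 = 71.9%, Lender A 21/27 = 77.8% → Lender A
LTV under 70%: Union Mortgage 17/19 = 89.5%, Lender A 4/5 = 80.0% → Union Mortgage
LTV over 85%: Union Mortgage 33/98 = 33.7%, Lender A 28/110 = 25.5% → Union Mortgage
Overall: Union Mortgage 91/174 = 52.3%, Lender A 53/142 = 37.3% → Union Mortgage
Neither sweeps: Union Mortgage wins 2 of 3 groups, Lender A wins 1. Union Mortgage wins overall but not every group — no Simpson reversal.

No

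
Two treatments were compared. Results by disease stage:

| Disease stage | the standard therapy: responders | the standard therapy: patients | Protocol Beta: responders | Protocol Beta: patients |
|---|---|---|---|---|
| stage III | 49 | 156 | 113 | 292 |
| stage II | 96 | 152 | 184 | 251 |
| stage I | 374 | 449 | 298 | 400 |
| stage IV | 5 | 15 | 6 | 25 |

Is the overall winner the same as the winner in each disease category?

Stage III: the standard therapy 49/156 = 31.4%, Protocol Beta 113/292 = 38.7% → Protocol Beta
Stage II: the standard therapy 96/152 = 63.2%, Protocol Beta 184/251 = 73.3% → Protocol Beta
Stage I: the standard therapy 374/449 = 83.3%, Protocol Beta 298/400 = 74.5% → the standard therapy
Stage IV: the standard therapy 5/15 = 33.3%, Protocol Beta 6/25 = 24.0% → the standard therapy
Overall: the standard therapy 524/772 = 67.9%, Protocol Beta 601/968 = 62.1% → the standard therapy
Neither sweeps: the standard therapy wins 2 of 4 groups, Protocol Beta wins 2. The standard therapy wins overall but not every group — no Simpson reversal.

No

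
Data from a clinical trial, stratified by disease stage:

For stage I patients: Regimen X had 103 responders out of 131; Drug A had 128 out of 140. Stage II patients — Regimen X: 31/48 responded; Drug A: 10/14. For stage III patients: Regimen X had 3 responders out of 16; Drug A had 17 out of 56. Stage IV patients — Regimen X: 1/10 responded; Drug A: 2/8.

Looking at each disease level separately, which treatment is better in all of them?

Stage I: Regimen X 103/131 = 78.6%, Drug A 128/140 = 91.4% → Drug A
Stage II: Regimen X 31/48 = 64.6%, Drug A 10/14 = 71.4% → Drug A
Stage III: Regimen X 3/16 = 18.8%, Drug A 17/56 = 30.4% → Drug A
Stage IV: Regimen X 1/10 = 10.0%, Drug A 2/8 = 25.0% → Drug A
Drug A has the higher rate in all 4 groups.

Drug A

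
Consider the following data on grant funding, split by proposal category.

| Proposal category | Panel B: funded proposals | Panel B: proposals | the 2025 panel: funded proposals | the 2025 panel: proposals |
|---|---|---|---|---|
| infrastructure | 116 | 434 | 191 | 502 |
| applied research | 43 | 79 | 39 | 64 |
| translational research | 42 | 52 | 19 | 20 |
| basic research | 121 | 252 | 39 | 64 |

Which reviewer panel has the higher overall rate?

the 2025 panel

Infrastructure: Panel B 116/434 = 26.7%, the 2025 panel 191/502 = 38.0% → the 2025 panel
Applied research: Panel B 43/79 = 54.4%, the 2025 panel 39/64 = 60.9% → the 2025 panel
Translational research: Panel B 42/52 = 80.8%, the 2025 panel 19/20 = 95.0% → the 2025 panel
Basic research: Panel B 121/252 = 48.0%, the 2025 panel 39/64 = 60.9% → the 2025 panel
Overall: Panel B 322/817 = 39.4%, the 2025 panel 288/650 = 44.3% → the 2025 panel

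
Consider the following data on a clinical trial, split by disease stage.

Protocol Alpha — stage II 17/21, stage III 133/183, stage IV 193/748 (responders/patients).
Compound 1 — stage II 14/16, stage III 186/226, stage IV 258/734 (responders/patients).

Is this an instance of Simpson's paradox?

No

Stage II: Protocol Alpha 17/21 = 81.0%, Compound 1 14/16 = 87.5% → Compound 1
Stage III: Protocol Alpha 133/183 = 72.7%, Compound 1 186/226 = 82.3% → Compound 1
Stage IV: Protocol Alpha 193/748 = 25.8%, Compound 1 258/734 = 35.1% → Compound 1
Overall: Protocol Alpha 343/952 = 36.0%, Compound 1 458/976 = 46.9% → Compound 1
Compound 1 wins overall and in every disease group — no reversal.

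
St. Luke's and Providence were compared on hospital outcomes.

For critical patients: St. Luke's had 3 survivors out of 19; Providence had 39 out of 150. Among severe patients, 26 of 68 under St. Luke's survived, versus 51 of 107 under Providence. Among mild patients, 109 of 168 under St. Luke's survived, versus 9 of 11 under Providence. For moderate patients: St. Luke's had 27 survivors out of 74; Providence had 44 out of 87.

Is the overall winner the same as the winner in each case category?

No

Critical: St. Luke's 3/19 = 15.8%, Providence 39/150 = 26.0% → Providence
Severe: St. Luke's 26/68 = 38.2%, Providence 51/107 = 47.7% → Providence
Mild: St. Luke's 109/168 = 64.9%, Providence 9/11 = 81.8% → Providence
Moderate: St. Luke's 27/74 = 36.5%, Providence 44/87 = 50.6% → Providence
Overall: St. Luke's 165/329 = 50.2%, Providence 143/355 = 40.3% → St. Luke's
Providence wins each case group but St. Luke's wins overall — the comparison reverses. Providence's patients skew toward critical, which has a lower base rate.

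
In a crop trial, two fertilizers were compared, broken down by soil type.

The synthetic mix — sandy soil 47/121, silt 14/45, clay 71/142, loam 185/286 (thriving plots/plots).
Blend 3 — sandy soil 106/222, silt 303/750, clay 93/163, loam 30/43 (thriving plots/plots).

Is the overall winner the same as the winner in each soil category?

No

Sandy soil: the synthetic mix 47/121 = 38.8%, Blend 3 106/222 = 47.7% → Blend 3
Silt: the synthetic mix 14/45 = 31.1%, Blend 3 303/750 = 40.4% → Blend 3
Clay: the synthetic mix 71/142 = 50.0%, Blend 3 93/163 = 57.1% → Blend 3
Loam: the synthetic mix 185/286 = 64.7%, Blend 3 30/43 = 69.8% → Blend 3
Overall: the synthetic mix 317/594 = 53.4%, Blend 3 532/1178 = 45.2% → the synthetic mix
Blend 3 wins each soil group but the synthetic mix wins overall — the comparison reverses. Blend 3's plots skew toward silt, which has a lower base rate.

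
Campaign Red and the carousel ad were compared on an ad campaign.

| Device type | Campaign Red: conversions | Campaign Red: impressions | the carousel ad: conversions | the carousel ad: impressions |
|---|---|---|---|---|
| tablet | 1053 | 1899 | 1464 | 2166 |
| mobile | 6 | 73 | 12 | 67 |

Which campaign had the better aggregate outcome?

Tablet: Campaign Red 1053/1899 = 55.5%, the carousel ad 1464/2166 = 67.6% → the carousel ad
Mobile: Campaign Red 6/73 = 8.2%, the carousel ad 12/67 = 17.9% → the carousel ad
Overall: Campaign Red 1059/1972 = 53.7%, the carousel ad 1476/2233 = 66.1% → the carousel ad

the carousel ad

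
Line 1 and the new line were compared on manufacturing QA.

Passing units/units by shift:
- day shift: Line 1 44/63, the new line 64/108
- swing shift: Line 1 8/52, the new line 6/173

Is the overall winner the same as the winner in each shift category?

Day shift: Line 1 44/63 = 69.8%, the new line 64/108 = 59.3% → Line 1
Swing shift: Line 1 8/52 = 15.4%, the new line 6/173 = 3.5% → Line 1
Overall: Line 1 52/115 = 45.2%, the new line 70/281 = 24.9% → Line 1
Line 1 wins overall and in every shift group — no reversal.

Yes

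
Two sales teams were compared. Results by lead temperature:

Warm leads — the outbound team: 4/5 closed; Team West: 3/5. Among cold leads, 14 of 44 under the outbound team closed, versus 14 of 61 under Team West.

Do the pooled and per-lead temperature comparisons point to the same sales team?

Warm: the outbound team 4/5 = 80.0%, Team West 3/5 = 60.0% → the outbound team
Cold: the outbound team 14/44 = 31.8%, Team West 14/61 = 23.0% → the outbound team
Overall: the outbound team 18/49 = 36.7%, Team West 17/66 = 25.8% → the outbound team
The outbound team wins overall and in every lead group — no reversal.

Yes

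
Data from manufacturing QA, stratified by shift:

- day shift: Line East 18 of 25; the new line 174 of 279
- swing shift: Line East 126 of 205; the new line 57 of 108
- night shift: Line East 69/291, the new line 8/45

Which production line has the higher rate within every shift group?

Day shift: Line East 18/25 = 72.0%, the new line 174/279 = 62.4% → Line East
Swing shift: Line East 126/205 = 61.5%, the new line 57/108 = 52.8% → Line East
Night shift: Line East 69/291 = 23.7%, the new line 8/45 = 17.8% → Line East
Line East has the higher rate in all 3 groups.

Line East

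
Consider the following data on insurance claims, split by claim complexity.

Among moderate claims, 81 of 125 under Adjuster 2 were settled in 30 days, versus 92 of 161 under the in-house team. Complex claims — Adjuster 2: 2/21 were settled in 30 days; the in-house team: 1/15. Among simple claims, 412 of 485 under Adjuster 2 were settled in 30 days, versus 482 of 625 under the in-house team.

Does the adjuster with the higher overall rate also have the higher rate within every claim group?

Yes

Moderate: Adjuster 2 81/125 = 64.8%, the in-house team 92/161 = 57.1% → Adjuster 2
Complex: Adjuster 2 2/21 = 9.5%, the in-house team 1/15 = 6.7% → Adjuster 2
Simple: Adjuster 2 412/485 = 84.9%, the in-house team 482/625 = 77.1% → Adjuster 2
Overall: Adjuster 2 495/631 = 78.4%, the in-house team 575/801 = 71.8% → Adjuster 2
Adjuster 2 wins overall and in every claim group — no reversal.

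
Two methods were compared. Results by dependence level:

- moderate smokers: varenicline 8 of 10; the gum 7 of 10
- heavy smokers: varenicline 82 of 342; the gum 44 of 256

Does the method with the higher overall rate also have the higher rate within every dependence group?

Yes

Moderate smokers: varenicline 8/10 = 80.0%, the gum 7/10 = 70.0% → varenicline
Heavy smokers: varenicline 82/342 = 24.0%, the gum 44/256 = 17.2% → varenicline
Overall: varenicline 90/352 = 25.6%, the gum 51/266 = 19.2% → varenicline
Varenicline wins overall and in every dependence group — no reversal.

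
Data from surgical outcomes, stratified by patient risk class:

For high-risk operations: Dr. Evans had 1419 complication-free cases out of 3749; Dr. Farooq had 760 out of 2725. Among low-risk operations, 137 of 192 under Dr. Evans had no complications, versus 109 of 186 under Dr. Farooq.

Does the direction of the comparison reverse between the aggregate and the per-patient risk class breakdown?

High-risk: Dr. Evans 1419/3749 = 37.9%, Dr. Farooq 760/2725 = 27.9% → Dr. Evans
Low-risk: Dr. Evans 137/192 = 71.4%, Dr. Farooq 109/186 = 58.6% → Dr. Evans
Overall: Dr. Evans 1556/3941 = 39.5%, Dr. Farooq 869/2911 = 29.9% → Dr. Evans
Dr. Evans wins overall and in every patient risk group — no reversal.

No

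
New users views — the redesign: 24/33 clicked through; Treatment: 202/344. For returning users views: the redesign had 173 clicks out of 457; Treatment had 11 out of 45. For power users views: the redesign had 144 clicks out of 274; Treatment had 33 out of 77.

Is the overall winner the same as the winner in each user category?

No

New users: the redesign 24/33 = 72.7%, Treatment 202/344 = 58.7% → the redesign
Returning users: the redesign 173/457 = 37.9%, Treatment 11/45 = 24.4% → the redesign
Power users: the redesign 144/274 = 52.6%, Treatment 33/77 = 42.9% → the redesign
Overall: the redesign 341/764 = 44.6%, Treatment 246/466 = 52.8% → Treatment
The redesign wins each user group but Treatment wins overall — the comparison reverses. The redesign's views skew toward returning users, which has a lower base rate.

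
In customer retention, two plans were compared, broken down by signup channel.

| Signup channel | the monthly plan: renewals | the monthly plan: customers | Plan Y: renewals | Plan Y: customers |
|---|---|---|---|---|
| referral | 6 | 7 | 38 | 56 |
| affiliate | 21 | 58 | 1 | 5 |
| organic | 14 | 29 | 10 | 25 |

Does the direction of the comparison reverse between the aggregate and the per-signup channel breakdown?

Yes

Referral: the monthly plan 6/7 = 85.7%, Plan Y 38/56 = 67.9% → the monthly plan
Affiliate: the monthly plan 21/58 = 36.2%, Plan Y 1/5 = 20.0% → the monthly plan
Organic: the monthly plan 14/29 = 48.3%, Plan Y 10/25 = 40.0% → the monthly plan
Overall: the monthly plan 41/94 = 43.6%, Plan Y 49/86 = 57.0% → Plan Y
The monthly plan wins each signup group but Plan Y wins overall — the comparison reverses. The monthly plan's customers skew toward affiliate, which has a lower base rate.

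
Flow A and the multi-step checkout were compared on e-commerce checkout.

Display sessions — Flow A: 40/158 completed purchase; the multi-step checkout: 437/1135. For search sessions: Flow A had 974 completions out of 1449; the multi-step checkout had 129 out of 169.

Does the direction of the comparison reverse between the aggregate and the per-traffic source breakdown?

Yes

Display: Flow A 40/158 = 25.3%, the multi-step checkout 437/1135 = 38.5% → the multi-step checkout
Search: Flow A 974/1449 = 67.2%, the multi-step checkout 129/169 = 76.3% → the multi-step checkout
Overall: Flow A 1014/1607 = 63.1%, the multi-step checkout 566/1304 = 43.4% → Flow A
The multi-step checkout wins each traffic group but Flow A wins overall — the comparison reverses. The multi-step checkout's sessions skew toward display, which has a lower base rate.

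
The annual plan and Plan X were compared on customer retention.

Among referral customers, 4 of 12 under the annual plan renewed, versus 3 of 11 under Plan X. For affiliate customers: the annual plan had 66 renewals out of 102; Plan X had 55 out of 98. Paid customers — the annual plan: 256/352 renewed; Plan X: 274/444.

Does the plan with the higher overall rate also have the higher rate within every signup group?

Yes

Referral: the annual plan 4/12 = 33.3%, Plan X 3/11 = 27.3% → the annual plan
Affiliate: the annual plan 66/102 = 64.7%, Plan X 55/98 = 56.1% → the annual plan
Paid: the annual plan 256/352 = 72.7%, Plan X 274/444 = 61.7% → the annual plan
Overall: the annual plan 326/466 = 70.0%, Plan X 332/553 = 60.0% → the annual plan
The annual plan wins overall and in every signup group — no reversal.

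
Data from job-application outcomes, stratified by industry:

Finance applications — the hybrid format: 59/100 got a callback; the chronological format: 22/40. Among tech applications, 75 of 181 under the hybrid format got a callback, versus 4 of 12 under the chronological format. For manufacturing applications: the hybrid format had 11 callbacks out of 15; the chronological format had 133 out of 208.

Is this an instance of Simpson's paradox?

Yes

Finance: the hybrid format 59/100 = 59.0%, the chronological format 22/40 = 55.0% → the hybrid format
Tech: the hybrid format 75/181 = 41.4%, the chronological format 4/12 = 33.3% → the hybrid format
Manufacturing: the hybrid format 11/15 = 73.3%, the chronological format 133/208 = 63.9% → the hybrid format
Overall: the hybrid format 145/296 = 49.0%, the chronological format 159/260 = 61.2% → the chronological format
The hybrid format wins each industry group but the chronological format wins overall — the comparison reverses. The hybrid format's applications skew toward tech, which has a lower base rate.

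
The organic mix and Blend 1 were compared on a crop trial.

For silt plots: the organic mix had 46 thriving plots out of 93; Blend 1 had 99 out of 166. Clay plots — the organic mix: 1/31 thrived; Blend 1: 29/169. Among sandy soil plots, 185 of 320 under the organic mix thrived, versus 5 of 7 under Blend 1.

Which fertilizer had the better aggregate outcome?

Silt: the organic mix 46/93 = 49.5%, Blend 1 99/166 = 59.6% → Blend 1
Clay: the organic mix 1/31 = 3.2%, Blend 1 29/169 = 17.2% → Blend 1
Sandy soil: the organic mix 185/320 = 57.8%, Blend 1 5/7 = 71.4% → Blend 1
Overall: the organic mix 232/444 = 52.3%, Blend 1 133/342 = 38.9% → the organic mix
(Blend 1 wins every soil group but the organic mix wins overall — Blend 1's plots skew toward the low-rate clay group.)

the organic mix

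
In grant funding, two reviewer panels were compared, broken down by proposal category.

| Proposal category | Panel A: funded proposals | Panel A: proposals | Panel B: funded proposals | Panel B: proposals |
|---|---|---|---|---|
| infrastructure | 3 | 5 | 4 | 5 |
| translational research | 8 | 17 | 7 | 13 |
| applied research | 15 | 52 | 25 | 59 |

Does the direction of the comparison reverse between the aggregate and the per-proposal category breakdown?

No

Infrastructure: Panel A 3/5 = 60.0%, Panel B 4/5 = 80.0% → Panel B
Translational research: Panel A 8/17 = 47.1%, Panel B 7/13 = 53.8% → Panel B
Applied research: Panel A 15/52 = 28.8%, Panel B 25/59 = 42.4% → Panel B
Overall: Panel A 26/74 = 35.1%, Panel B 36/77 = 46.8% → Panel B
Panel B wins overall and in every proposal group — no reversal.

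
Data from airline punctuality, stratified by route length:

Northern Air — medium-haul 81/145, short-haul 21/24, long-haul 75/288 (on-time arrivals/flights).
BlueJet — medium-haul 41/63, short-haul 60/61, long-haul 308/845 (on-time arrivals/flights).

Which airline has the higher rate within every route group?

BlueJet

Medium-haul: Northern Air 81/145 = 55.9%, BlueJet 41/63 = 65.1% → BlueJet
Short-haul: Northern Air 21/24 = 87.5%, BlueJet 60/61 = 98.4% → BlueJet
Long-haul: Northern Air 75/288 = 26.0%, BlueJet 308/845 = 36.4% → BlueJet
BlueJet has the higher rate in all 3 groups.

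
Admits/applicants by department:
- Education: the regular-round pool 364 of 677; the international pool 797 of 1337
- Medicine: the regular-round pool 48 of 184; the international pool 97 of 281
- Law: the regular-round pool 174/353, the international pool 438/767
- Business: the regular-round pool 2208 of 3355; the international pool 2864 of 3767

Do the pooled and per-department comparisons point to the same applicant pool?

Yes

Education: the regular-round pool 364/677 = 53.8%, the international pool 797/1337 = 59.6% → the international pool
Medicine: the regular-round pool 48/184 = 26.1%, the international pool 97/281 = 34.5% → the international pool
Law: the regular-round pool 174/353 = 49.3%, the international pool 438/767 = 57.1% → the international pool
Business: the regular-round pool 2208/3355 = 65.8%, the international pool 2864/3767 = 76.0% → the international pool
Overall: the regular-round pool 2794/4569 = 61.2%, the international pool 4196/6152 = 68.2% → the international pool
The international pool wins overall and in every department group — no reversal.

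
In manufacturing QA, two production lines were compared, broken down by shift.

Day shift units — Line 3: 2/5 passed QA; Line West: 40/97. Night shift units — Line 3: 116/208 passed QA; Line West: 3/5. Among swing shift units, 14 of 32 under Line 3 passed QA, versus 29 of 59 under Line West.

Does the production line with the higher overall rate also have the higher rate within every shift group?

No

Day shift: Line 3 2/5 = 40.0%, Line West 40/97 = 41.2% → Line West
Night shift: Line 3 116/208 = 55.8%, Line West 3/5 = 60.0% → Line West
Swing shift: Line 3 14/32 = 43.8%, Line West 29/59 = 49.2% → Line West
Overall: Line 3 132/245 = 53.9%, Line West 72/161 = 44.7% → Line 3
Line West wins each shift group but Line 3 wins overall — the comparison reverses. Line West's units skew toward day shift, which has a lower base rate.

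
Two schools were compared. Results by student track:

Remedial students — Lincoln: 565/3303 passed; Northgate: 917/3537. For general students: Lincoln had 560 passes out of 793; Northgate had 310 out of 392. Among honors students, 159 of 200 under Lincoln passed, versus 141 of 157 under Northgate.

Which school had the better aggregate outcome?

Northgate

Remedial: Lincoln 565/3303 = 17.1%, Northgate 917/3537 = 25.9% → Northgate
General: Lincoln 560/793 = 70.6%, Northgate 310/392 = 79.1% → Northgate
Honors: Lincoln 159/200 = 79.5%, Northgate 141/157 = 89.8% → Northgate
Overall: Lincoln 1284/4296 = 29.9%, Northgate 1368/4086 = 33.5% → Northgate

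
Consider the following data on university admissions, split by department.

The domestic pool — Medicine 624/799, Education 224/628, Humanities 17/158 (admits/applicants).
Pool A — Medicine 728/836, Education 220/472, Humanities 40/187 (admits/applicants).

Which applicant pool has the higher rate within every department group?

Pool A

Medicine: the domestic pool 624/799 = 78.1%, Pool A 728/836 = 87.1% → Pool A
Education: the domestic pool 224/628 = 35.7%, Pool A 220/472 = 46.6% → Pool A
Humanities: the domestic pool 17/158 = 10.8%, Pool A 40/187 = 21.4% → Pool A
Pool A has the higher rate in all 3 groups.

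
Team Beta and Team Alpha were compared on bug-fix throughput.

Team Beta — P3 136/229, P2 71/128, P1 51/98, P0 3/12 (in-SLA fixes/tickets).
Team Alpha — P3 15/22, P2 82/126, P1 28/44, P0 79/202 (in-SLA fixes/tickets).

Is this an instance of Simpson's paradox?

Yes

P3: Team Beta 136/229 = 59.4%, Team Alpha 15/22 = 68.2% → Team Alpha
P2: Team Beta 71/128 = 55.5%, Team Alpha 82/126 = 65.1% → Team Alpha
P1: Team Beta 51/98 = 52.0%, Team Alpha 28/44 = 63.6% → Team Alpha
P0: Team Beta 3/12 = 25.0%, Team Alpha 79/202 = 39.1% → Team Alpha
Overall: Team Beta 261/467 = 55.9%, Team Alpha 204/394 = 51.8% → Team Beta
Team Alpha wins each ticket group but Team Beta wins overall — the comparison reverses. Team Alpha's tickets skew toward P0, which has a lower base rate.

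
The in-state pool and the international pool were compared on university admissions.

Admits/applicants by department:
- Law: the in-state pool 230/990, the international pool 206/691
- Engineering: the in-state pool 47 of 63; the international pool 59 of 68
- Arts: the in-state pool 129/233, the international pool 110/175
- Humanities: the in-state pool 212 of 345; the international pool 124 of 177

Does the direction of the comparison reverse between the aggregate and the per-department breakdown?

No

Law: the in-state pool 230/990 = 23.2%, the international pool 206/691 = 29.8% → the international pool
Engineering: the in-state pool 47/63 = 74.6%, the international pool 59/68 = 86.8% → the international pool
Arts: the in-state pool 129/233 = 55.4%, the international pool 110/175 = 62.9% → the international pool
Humanities: the in-state pool 212/345 = 61.4%, the international pool 124/177 = 70.1% → the international pool
Overall: the in-state pool 618/1631 = 37.9%, the international pool 499/1111 = 44.9% → the international pool
The international pool wins overall and in every department group — no reversal.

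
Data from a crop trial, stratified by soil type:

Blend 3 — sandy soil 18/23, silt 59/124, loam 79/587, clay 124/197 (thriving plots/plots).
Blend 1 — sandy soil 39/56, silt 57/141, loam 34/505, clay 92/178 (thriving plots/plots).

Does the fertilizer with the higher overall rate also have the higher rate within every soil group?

Yes

Sandy soil: Blend 3 18/23 = 78.3%, Blend 1 39/56 = 69.6% → Blend 3
Silt: Blend 3 59/124 = 47.6%, Blend 1 57/141 = 40.4% → Blend 3
Loam: Blend 3 79/587 = 13.5%, Blend 1 34/505 = 6.7% → Blend 3
Clay: Blend 3 124/197 = 62.9%, Blend 1 92/178 = 51.7% → Blend 3
Overall: Blend 3 280/931 = 30.1%, Blend 1 222/880 = 25.2% → Blend 3
Blend 3 wins overall and in every soil group — no reversal.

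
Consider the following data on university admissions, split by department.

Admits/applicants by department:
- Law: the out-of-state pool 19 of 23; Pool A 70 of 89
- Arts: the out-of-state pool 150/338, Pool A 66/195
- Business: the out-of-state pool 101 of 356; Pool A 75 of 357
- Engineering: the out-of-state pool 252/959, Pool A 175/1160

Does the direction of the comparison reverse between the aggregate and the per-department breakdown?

Law: the out-of-state pool 19/23 = 82.6%, Pool A 70/89 = 78.7% → the out-of-state pool
Arts: the out-of-state pool 150/338 = 44.4%, Pool A 66/195 = 33.8% → the out-of-state pool
Business: the out-of-state pool 101/356 = 28.4%, Pool A 75/357 = 21.0% → the out-of-state pool
Engineering: the out-of-state pool 252/959 = 26.3%, Pool A 175/1160 = 15.1% → the out-of-state pool
Overall: the out-of-state pool 522/1676 = 31.1%, Pool A 386/1801 = 21.4% → the out-of-state pool
The out-of-state pool wins overall and in every department group — no reversal.

No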